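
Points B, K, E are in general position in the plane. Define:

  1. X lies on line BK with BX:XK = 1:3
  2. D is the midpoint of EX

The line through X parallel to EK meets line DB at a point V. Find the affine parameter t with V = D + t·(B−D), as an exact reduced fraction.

t = 3/5

Choose coordinates B = (0, 0), K = (1, 0), E = (0, 1).
1. X lies on line BK with BX:XK = 1:3 ⇒ X = (1/4, 0)
2. D is the midpoint of EX ⇒ D = (1/8, 1/2)
through X parallel to EK: direction (1, -1); meets DB at V = (1/20, 1/5)
V = D + t·(B−D) with t = 3/5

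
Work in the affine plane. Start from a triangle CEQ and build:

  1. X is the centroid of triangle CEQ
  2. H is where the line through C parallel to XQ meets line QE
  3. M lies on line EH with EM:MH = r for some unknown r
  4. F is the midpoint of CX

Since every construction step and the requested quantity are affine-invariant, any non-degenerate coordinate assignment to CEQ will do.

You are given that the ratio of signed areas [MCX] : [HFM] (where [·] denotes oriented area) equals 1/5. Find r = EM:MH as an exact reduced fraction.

Choose coordinates C = (0, 0), E = (1, 0), Q = (0, 1).
1. X is the centroid of triangle CEQ ⇒ X = (1/3, 1/3)
2. H is where the line through C parallel to XQ meets line QE ⇒ H = (-1, 2)
3. With EM:MH = r, write λ = r/(r+1) so M = E + λ·(H−E); M is affine-linear in λ
4. F is the midpoint of CX ⇒ F = (1/6, 1/6)
Every point depending on M is an affine combination of M and λ-independent points, so each such coordinate is linear in λ; the λ² term in each signed area is a multiple of (H−E)×(H−E) = 0, so 2·[MCX] and 2·[HFM] are each linear in λ. Evaluating at λ=0 and λ=1:
  2·[MCX] = 4/3·λ − 1/3,   2·[HFM] = -4/3·λ + 4/3
So [MCX]:[HFM] = (4/3·λ − 1/3) / (-4/3·λ + 4/3). Setting this equal to 1/5:
  4/3·λ − 1/3 = 1/5·(-4/3·λ + 4/3)  ⇒  λ = 3/8
Then r = λ/(1−λ) = (3/8)/(5/8) = 3/5. Check: with r = 3/5, M = (1/4, 3/4) and [MCX]:[HFM] = 1/5 as required.

r = 3/5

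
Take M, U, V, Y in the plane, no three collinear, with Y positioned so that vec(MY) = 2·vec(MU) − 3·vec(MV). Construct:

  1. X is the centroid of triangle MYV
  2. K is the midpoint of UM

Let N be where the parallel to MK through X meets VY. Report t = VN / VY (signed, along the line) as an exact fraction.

Assign M = (0, 0), U = (1, 0), V = (0, 1), Y = (2, -3) — the answer is frame-independent, so this choice is without loss of generality.
1. X is the centroid of triangle MYV ⇒ X = (2/3, -2/3)
2. K is the midpoint of UM ⇒ K = (1/2, 0)
through X parallel to MK: direction (1/2, 0); meets VY at N = (5/6, -2/3)
N = V + t·(Y−V) with t = 5/12

t = 5/12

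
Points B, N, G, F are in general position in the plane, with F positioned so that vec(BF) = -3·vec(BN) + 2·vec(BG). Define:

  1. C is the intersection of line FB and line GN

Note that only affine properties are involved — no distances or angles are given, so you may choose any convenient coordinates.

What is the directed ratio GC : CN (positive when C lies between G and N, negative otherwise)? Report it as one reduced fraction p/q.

Set B = (0, 0), N = (1, 0), G = (0, 1), F = (-3, 2); any affine frame gives the same invariant.
1. C is the intersection of line FB and line GN ⇒ C = (3, -2)
C = G + t·(N−G) with t = 3, so GC:CN = t:(1−t) = 3:-2

GC:CN = -3/2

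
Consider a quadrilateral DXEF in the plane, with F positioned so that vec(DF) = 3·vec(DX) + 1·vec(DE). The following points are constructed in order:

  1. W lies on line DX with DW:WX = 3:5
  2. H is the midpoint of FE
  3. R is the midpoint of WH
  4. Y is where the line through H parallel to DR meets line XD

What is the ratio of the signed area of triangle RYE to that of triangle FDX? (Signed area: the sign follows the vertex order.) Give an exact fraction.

Assign D = (0, 0), X = (1, 0), E = (0, 1), F = (3, 1) — the answer is frame-independent, so this choice is without loss of generality.
1. W lies on line DX with DW:WX = 3:5 ⇒ W = (3/8, 0)
2. H is the midpoint of FE ⇒ H = (3/2, 1)
3. R is the midpoint of WH ⇒ R = (15/16, 1/2)
4. Y is where the line through H parallel to DR meets line XD ⇒ Y = (-3/8, 0)
2·[RYE] = -9/8, 2·[FDX] = 1
[RYE]:[FDX] = -9/8:1 = -9/8

[RYE]:[FDX] = -9/8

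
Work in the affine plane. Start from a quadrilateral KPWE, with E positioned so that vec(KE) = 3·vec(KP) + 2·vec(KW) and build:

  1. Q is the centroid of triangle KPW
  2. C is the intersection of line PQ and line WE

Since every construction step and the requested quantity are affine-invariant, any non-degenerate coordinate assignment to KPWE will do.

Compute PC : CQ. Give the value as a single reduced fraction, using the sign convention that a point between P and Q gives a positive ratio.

PC:CQ = -12/7

Choose coordinates K = (0, 0), P = (1, 0), W = (0, 1), E = (3, 2).
1. Q is the centroid of triangle KPW ⇒ Q = (1/3, 1/3)
2. C is the intersection of line PQ and line WE ⇒ C = (-3/5, 4/5)
C = P + t·(Q−P) with t = 12/5, so PC:CQ = t:(1−t) = 12/5:-7/5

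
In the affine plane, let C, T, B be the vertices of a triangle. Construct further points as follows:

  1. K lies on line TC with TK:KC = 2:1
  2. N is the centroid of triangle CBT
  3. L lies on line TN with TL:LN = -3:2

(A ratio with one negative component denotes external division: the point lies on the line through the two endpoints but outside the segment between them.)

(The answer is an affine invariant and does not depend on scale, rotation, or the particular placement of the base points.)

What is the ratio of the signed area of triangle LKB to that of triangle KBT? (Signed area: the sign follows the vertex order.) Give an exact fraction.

[LKB]:[KBT] = -3/2

Assign C = (0, 0), T = (1, 0), B = (0, 1) — the answer is frame-independent, so this choice is without loss of generality.
1. K lies on line TC with TK:KC = 2:1 ⇒ K = (1/3, 0)
2. N is the centroid of triangle CBT ⇒ N = (1/3, 1/3)
3. L lies on line TN with TL:LN = -3:2 ⇒ L = (-1, 1)
2·[LKB] = 1, 2·[KBT] = -2/3
[LKB]:[KBT] = 1:-2/3 = -3/2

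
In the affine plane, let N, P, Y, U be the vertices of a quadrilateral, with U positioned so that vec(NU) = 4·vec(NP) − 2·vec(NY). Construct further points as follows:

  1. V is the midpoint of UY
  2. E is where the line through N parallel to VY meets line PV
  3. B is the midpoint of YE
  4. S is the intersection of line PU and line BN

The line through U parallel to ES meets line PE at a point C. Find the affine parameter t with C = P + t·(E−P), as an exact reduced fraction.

Set N = (0, 0), P = (1, 0), Y = (0, 1), U = (4, -2); any affine frame gives the same invariant.
1. V is the midpoint of UY ⇒ V = (2, -1/2)
2. E is where the line through N parallel to VY meets line PV ⇒ E = (-2, 3/2)
3. B is the midpoint of YE ⇒ B = (-1, 5/4)
4. S is the intersection of line PU and line BN ⇒ S = (-8/7, 10/7)
through U parallel to ES: direction (6/7, -1/14); meets PE at C = (26/5, -21/10)
C = P + t·(E−P) with t = -7/5

t = -7/5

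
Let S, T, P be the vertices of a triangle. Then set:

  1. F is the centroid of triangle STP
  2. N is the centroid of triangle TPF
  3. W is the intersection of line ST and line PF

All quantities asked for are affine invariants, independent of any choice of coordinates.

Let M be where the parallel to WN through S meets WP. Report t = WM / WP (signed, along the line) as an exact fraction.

Assign S = (0, 0), T = (1, 0), P = (0, 1) — the answer is frame-independent, so this choice is without loss of generality.
1. F is the centroid of triangle STP ⇒ F = (1/3, 1/3)
2. N is the centroid of triangle TPF ⇒ N = (4/9, 4/9)
3. W is the intersection of line ST and line PF ⇒ W = (1/2, 0)
through S parallel to WN: direction (-1/18, 4/9); meets WP at M = (-1/6, 4/3)
M = W + t·(P−W) with t = 4/3

t = 4/3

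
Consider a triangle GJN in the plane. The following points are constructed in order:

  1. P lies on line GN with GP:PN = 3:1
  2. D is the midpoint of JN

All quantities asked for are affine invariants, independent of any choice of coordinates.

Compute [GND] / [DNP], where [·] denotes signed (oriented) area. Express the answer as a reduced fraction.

[GND]:[DNP] = -4

Choose coordinates G = (0, 0), J = (1, 0), N = (0, 1).
1. P lies on line GN with GP:PN = 3:1 ⇒ P = (0, 3/4)
2. D is the midpoint of JN ⇒ D = (1/2, 1/2)
2·[GND] = -1/2, 2·[DNP] = 1/8
[GND]:[DNP] = -1/2:1/8 = -4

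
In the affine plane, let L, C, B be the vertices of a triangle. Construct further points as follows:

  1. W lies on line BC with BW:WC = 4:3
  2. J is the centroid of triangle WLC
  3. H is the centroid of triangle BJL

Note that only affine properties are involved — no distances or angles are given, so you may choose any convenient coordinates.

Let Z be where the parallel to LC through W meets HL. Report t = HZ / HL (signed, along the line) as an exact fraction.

t = -1/8

Choose coordinates L = (0, 0), C = (1, 0), B = (0, 1).
1. W lies on line BC with BW:WC = 4:3 ⇒ W = (4/7, 3/7)
2. J is the centroid of triangle WLC ⇒ J = (11/21, 1/7)
3. H is the centroid of triangle BJL ⇒ H = (11/63, 8/21)
through W parallel to LC: direction (1, 0); meets HL at Z = (11/56, 3/7)
Z = H + t·(L−H) with t = -1/8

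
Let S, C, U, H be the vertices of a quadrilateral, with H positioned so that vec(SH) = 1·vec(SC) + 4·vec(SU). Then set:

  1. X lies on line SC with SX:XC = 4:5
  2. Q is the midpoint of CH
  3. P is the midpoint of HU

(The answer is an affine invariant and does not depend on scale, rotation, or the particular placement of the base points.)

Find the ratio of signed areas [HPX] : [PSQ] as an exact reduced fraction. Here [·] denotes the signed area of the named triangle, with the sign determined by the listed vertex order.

Work in coordinates with S = (0, 0), C = (1, 0), U = (0, 1), H = (1, 4).
1. X lies on line SC with SX:XC = 4:5 ⇒ X = (4/9, 0)
2. Q is the midpoint of CH ⇒ Q = (1, 2)
3. P is the midpoint of HU ⇒ P = (1/2, 5/2)
2·[HPX] = 7/6, 2·[PSQ] = 3/2
[HPX]:[PSQ] = 7/6:3/2 = 7/9

[HPX]:[PSQ] = 7/9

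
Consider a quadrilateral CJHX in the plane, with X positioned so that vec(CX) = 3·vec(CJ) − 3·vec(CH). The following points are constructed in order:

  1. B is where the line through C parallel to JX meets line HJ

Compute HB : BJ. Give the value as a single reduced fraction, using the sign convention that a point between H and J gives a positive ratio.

Work in coordinates with C = (0, 0), J = (1, 0), H = (0, 1), X = (3, -3).
1. B is where the line through C parallel to JX meets line HJ ⇒ B = (-2, 3)
B = H + t·(J−H) with t = -2, so HB:BJ = t:(1−t) = -2:3

HB:BJ = -2/3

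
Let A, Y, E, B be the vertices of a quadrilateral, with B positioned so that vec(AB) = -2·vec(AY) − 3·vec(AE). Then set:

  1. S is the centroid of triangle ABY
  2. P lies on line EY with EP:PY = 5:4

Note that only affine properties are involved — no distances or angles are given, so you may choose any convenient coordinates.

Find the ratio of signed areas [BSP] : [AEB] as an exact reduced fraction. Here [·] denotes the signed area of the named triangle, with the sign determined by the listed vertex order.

Set A = (0, 0), Y = (1, 0), E = (0, 1), B = (-2, -3); any affine frame gives the same invariant.
1. S is the centroid of triangle ABY ⇒ S = (-1/3, -1)
2. P lies on line EY with EP:PY = 5:4 ⇒ P = (5/9, 4/9)
2·[BSP] = 17/27, 2·[AEB] = 2
[BSP]:[AEB] = 17/27:2 = 17/54

[BSP]:[AEB] = 17/54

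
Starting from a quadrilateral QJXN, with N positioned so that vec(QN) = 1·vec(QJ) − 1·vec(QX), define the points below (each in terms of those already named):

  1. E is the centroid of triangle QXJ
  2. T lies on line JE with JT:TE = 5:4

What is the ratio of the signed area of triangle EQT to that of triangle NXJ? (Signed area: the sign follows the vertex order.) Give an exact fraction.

[EQT]:[NXJ] = -4/27

Assign Q = (0, 0), J = (1, 0), X = (0, 1), N = (1, -1) — the answer is frame-independent, so this choice is without loss of generality.
1. E is the centroid of triangle QXJ ⇒ E = (1/3, 1/3)
2. T lies on line JE with JT:TE = 5:4 ⇒ T = (17/27, 5/27)
2·[EQT] = 4/27, 2·[NXJ] = -1
[EQT]:[NXJ] = 4/27:-1 = -4/27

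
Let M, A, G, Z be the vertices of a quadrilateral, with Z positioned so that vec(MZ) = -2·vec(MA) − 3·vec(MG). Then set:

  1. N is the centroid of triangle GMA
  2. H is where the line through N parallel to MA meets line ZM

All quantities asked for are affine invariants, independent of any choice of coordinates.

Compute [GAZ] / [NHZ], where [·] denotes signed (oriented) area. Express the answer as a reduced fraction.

Work in coordinates with M = (0, 0), A = (1, 0), G = (0, 1), Z = (-2, -3).
1. N is the centroid of triangle GMA ⇒ N = (1/3, 1/3)
2. H is where the line through N parallel to MA meets line ZM ⇒ H = (2/9, 1/3)
2·[GAZ] = -6, 2·[NHZ] = 10/27
[GAZ]:[NHZ] = -6:10/27 = -81/5

[GAZ]:[NHZ] = -81/5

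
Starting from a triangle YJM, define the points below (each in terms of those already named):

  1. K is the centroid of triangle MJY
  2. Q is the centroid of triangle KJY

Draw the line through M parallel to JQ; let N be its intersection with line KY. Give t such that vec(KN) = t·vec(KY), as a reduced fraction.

t = -3/2

Work in coordinates with Y = (0, 0), J = (1, 0), M = (0, 1).
1. K is the centroid of triangle MJY ⇒ K = (1/3, 1/3)
2. Q is the centroid of triangle KJY ⇒ Q = (4/9, 1/9)
through M parallel to JQ: direction (-5/9, 1/9); meets KY at N = (5/6, 5/6)
N = K + t·(Y−K) with t = -3/2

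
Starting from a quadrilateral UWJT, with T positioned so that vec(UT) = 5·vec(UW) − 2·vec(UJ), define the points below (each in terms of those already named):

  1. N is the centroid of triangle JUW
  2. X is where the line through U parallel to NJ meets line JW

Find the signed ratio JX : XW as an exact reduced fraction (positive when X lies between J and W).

JX:XW = -1/2

Work in coordinates with U = (0, 0), W = (1, 0), J = (0, 1), T = (5, -2).
1. N is the centroid of triangle JUW ⇒ N = (1/3, 1/3)
2. X is where the line through U parallel to NJ meets line JW ⇒ X = (-1, 2)
X = J + t·(W−J) with t = -1, so JX:XW = t:(1−t) = -1:2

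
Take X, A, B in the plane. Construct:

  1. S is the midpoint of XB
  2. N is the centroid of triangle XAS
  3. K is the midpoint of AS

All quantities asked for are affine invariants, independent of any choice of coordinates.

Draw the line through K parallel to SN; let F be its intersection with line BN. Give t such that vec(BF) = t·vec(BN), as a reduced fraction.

Work in coordinates with X = (0, 0), A = (1, 0), B = (0, 1).
1. S is the midpoint of XB ⇒ S = (0, 1/2)
2. N is the centroid of triangle XAS ⇒ N = (1/3, 1/6)
3. K is the midpoint of AS ⇒ K = (1/2, 1/4)
through K parallel to SN: direction (1/3, -1/3); meets BN at F = (1/6, 7/12)
F = B + t·(N−B) with t = 1/2

t = 1/2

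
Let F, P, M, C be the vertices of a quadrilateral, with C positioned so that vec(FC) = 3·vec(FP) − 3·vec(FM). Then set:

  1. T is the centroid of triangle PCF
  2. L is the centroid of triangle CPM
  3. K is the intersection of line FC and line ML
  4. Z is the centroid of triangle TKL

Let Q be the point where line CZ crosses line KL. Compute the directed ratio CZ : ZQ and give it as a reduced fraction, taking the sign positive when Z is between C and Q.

CZ:ZQ = 5/4

Assign F = (0, 0), P = (1, 0), M = (0, 1), C = (3, -3) — the answer is frame-independent, so this choice is without loss of generality.
1. T is the centroid of triangle PCF ⇒ T = (4/3, -1)
2. L is the centroid of triangle CPM ⇒ L = (4/3, -2/3)
3. K is the intersection of line FC and line ML ⇒ K = (4, -4)
4. Z is the centroid of triangle TKL ⇒ Z = (20/9, -17/9)
line CZ meets KL at Q = (8/5, -1)
Z = C + t·(Q−C) with t = 5/9, so CZ:ZQ = 5/9:4/9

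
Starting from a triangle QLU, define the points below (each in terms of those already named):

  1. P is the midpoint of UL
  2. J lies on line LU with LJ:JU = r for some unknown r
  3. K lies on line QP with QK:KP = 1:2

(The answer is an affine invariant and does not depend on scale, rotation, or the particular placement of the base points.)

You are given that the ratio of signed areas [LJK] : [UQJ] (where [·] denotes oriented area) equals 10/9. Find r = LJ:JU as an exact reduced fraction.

r = 5/3

Assign Q = (0, 0), L = (1, 0), U = (0, 1) — the answer is frame-independent, so this choice is without loss of generality.
1. P is the midpoint of UL ⇒ P = (1/2, 1/2)
2. With LJ:JU = r, write λ = r/(r+1) so J = L + λ·(U−L); J is affine-linear in λ
3. K lies on line QP with QK:KP = 1:2 ⇒ K = (1/6, 1/6)
Every point depending on J is an affine combination of J and λ-independent points, so each such coordinate is linear in λ; the λ² term in each signed area is a multiple of (U−L)×(U−L) = 0, so 2·[LJK] and 2·[UQJ] are each linear in λ. Evaluating at λ=0 and λ=1:
  2·[LJK] = 2/3·λ,   2·[UQJ] = −λ + 1
So [LJK]:[UQJ] = (2/3·λ) / (−λ + 1). Setting this equal to 10/9:
  2/3·λ = 10/9·(−λ + 1)  ⇒  λ = 5/8
Then r = λ/(1−λ) = (5/8)/(3/8) = 5/3. Check: with r = 5/3, J = (3/8, 5/8) and [LJK]:[UQJ] = 10/9 as required.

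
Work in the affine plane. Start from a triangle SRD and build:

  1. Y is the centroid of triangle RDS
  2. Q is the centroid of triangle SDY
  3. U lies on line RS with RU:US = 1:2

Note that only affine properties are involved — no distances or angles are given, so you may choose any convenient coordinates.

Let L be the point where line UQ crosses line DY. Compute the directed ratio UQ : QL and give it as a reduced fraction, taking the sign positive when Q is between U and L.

Set S = (0, 0), R = (1, 0), D = (0, 1); any affine frame gives the same invariant.
1. Y is the centroid of triangle RDS ⇒ Y = (1/3, 1/3)
2. Q is the centroid of triangle SDY ⇒ Q = (1/9, 4/9)
3. U lies on line RS with RU:US = 1:2 ⇒ U = (2/3, 0)
line UQ meets DY at L = (7/18, 2/9)
Q = U + t·(L−U) with t = 2, so UQ:QL = 2:-1

UQ:QL = -2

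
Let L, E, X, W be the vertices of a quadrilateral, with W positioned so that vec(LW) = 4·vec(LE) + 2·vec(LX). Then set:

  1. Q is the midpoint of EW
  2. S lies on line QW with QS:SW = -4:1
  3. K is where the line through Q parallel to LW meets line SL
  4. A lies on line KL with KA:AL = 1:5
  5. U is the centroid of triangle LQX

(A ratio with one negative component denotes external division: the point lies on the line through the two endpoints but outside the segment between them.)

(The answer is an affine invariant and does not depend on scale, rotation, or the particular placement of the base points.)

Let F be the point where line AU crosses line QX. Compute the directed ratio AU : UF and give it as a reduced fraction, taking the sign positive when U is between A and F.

AU:UF = 39/2

Work in coordinates with L = (0, 0), E = (1, 0), X = (0, 1), W = (4, 2).
1. Q is the midpoint of EW ⇒ Q = (5/2, 1)
2. S lies on line QW with QS:SW = -4:1 ⇒ S = (9/2, 7/3)
3. K is where the line through Q parallel to LW meets line SL ⇒ K = (-27/2, -7)
4. A lies on line KL with KA:AL = 1:5 ⇒ A = (-45/4, -35/6)
5. U is the centroid of triangle LQX ⇒ U = (5/6, 2/3)
line AU meets QX at F = (170/117, 1)
U = A + t·(F−A) with t = 39/41, so AU:UF = 39/41:2/41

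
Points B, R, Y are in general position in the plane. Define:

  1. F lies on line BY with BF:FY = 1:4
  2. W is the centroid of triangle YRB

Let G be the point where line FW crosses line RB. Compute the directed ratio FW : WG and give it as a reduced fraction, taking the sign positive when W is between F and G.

Assign B = (0, 0), R = (1, 0), Y = (0, 1) — the answer is frame-independent, so this choice is without loss of generality.
1. F lies on line BY with BF:FY = 1:4 ⇒ F = (0, 1/5)
2. W is the centroid of triangle YRB ⇒ W = (1/3, 1/3)
line FW meets RB at G = (-1/2, 0)
W = F + t·(G−F) with t = -2/3, so FW:WG = -2/3:5/3

FW:WG = -2/5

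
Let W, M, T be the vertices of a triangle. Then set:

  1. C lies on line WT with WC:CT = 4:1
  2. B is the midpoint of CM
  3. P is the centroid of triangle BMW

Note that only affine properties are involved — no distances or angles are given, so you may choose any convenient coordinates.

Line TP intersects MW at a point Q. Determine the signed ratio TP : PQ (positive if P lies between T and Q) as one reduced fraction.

Set W = (0, 0), M = (1, 0), T = (0, 1); any affine frame gives the same invariant.
1. C lies on line WT with WC:CT = 4:1 ⇒ C = (0, 4/5)
2. B is the midpoint of CM ⇒ B = (1/2, 2/5)
3. P is the centroid of triangle BMW ⇒ P = (1/2, 2/15)
line TP meets MW at Q = (15/26, 0)
P = T + t·(Q−T) with t = 13/15, so TP:PQ = 13/15:2/15

TP:PQ = 13/2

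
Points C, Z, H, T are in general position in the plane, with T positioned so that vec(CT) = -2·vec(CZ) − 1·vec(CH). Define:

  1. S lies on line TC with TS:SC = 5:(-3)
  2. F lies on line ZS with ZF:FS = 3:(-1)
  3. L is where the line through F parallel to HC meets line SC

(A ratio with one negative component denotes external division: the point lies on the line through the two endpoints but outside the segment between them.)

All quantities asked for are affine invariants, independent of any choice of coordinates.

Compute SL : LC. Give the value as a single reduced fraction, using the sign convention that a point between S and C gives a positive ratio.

Set C = (0, 0), Z = (1, 0), H = (0, 1), T = (-2, -1); any affine frame gives the same invariant.
1. S lies on line TC with TS:SC = 5:(-3) ⇒ S = (3, 3/2)
2. F lies on line ZS with ZF:FS = 3:(-1) ⇒ F = (4, 9/4)
3. L is where the line through F parallel to HC meets line SC ⇒ L = (4, 2)
L = S + t·(C−S) with t = -1/3, so SL:LC = t:(1−t) = -1/3:4/3

SL:LC = -1/4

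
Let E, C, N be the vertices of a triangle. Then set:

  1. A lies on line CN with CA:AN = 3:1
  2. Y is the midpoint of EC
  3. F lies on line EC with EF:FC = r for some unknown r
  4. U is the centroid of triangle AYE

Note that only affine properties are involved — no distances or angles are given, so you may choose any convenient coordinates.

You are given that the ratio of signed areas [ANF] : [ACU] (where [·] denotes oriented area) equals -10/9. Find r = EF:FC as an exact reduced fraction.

Assign E = (0, 0), C = (1, 0), N = (0, 1) — the answer is frame-independent, so this choice is without loss of generality.
1. A lies on line CN with CA:AN = 3:1 ⇒ A = (1/4, 3/4)
2. Y is the midpoint of EC ⇒ Y = (1/2, 0)
3. With EF:FC = r, write λ = r/(r+1) so F = E + λ·(C−E); F is affine-linear in λ
4. U is the centroid of triangle AYE ⇒ U = (1/4, 1/4)
Every point depending on F is an affine combination of F and λ-independent points, so each such coordinate is linear in λ; the λ² term in each signed area is a multiple of (C−E)×(C−E) = 0, so 2·[ANF] and 2·[ACU] are each linear in λ. Evaluating at λ=0 and λ=1:
  2·[ANF] = -1/4·λ + 1/4,   2·[ACU] = -3/8
So [ANF]:[ACU] = (-1/4·λ + 1/4) / (-3/8). Setting this equal to -10/9:
  -1/4·λ + 1/4 = -10/9·(-3/8)  ⇒  λ = -2/3
Then r = λ/(1−λ) = (-2/3)/(5/3) = -2/5. Check: with r = -2/5, F = (-2/3, 0) and [ANF]:[ACU] = -10/9 as required.

r = -2/5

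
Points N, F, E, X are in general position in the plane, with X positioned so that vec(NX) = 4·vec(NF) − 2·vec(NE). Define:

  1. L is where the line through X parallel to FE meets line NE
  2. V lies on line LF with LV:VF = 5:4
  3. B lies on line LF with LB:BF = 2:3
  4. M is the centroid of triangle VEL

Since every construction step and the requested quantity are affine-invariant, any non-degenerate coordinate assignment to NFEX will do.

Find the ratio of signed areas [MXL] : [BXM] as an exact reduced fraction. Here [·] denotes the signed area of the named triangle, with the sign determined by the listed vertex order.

Work in coordinates with N = (0, 0), F = (1, 0), E = (0, 1), X = (4, -2).
1. L is where the line through X parallel to FE meets line NE ⇒ L = (0, 2)
2. V lies on line LF with LV:VF = 5:4 ⇒ V = (5/9, 8/9)
3. B lies on line LF with LB:BF = 2:3 ⇒ B = (2/5, 6/5)
4. M is the centroid of triangle VEL ⇒ M = (5/27, 35/27)
2·[MXL] = 56/27, 2·[BXM] = -46/135
[MXL]:[BXM] = 56/27:-46/135 = -140/23

[MXL]:[BXM] = -140/23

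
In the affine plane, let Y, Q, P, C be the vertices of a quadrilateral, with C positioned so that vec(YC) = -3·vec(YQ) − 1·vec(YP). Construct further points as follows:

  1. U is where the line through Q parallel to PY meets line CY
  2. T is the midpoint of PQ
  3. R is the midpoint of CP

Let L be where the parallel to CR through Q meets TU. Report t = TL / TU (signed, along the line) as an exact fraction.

t = 5/3

Set Y = (0, 0), Q = (1, 0), P = (0, 1), C = (-3, -1); any affine frame gives the same invariant.
1. U is where the line through Q parallel to PY meets line CY ⇒ U = (1, 1/3)
2. T is the midpoint of PQ ⇒ T = (1/2, 1/2)
3. R is the midpoint of CP ⇒ R = (-3/2, 0)
through Q parallel to CR: direction (3/2, 1); meets TU at L = (4/3, 2/9)
L = T + t·(U−T) with t = 5/3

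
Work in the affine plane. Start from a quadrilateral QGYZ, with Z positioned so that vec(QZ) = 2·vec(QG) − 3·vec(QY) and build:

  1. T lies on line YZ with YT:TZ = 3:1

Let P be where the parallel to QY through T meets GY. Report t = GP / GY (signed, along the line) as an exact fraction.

Set Q = (0, 0), G = (1, 0), Y = (0, 1), Z = (2, -3); any affine frame gives the same invariant.
1. T lies on line YZ with YT:TZ = 3:1 ⇒ T = (3/2, -2)
through T parallel to QY: direction (0, 1); meets GY at P = (3/2, -1/2)
P = G + t·(Y−G) with t = -1/2

t = -1/2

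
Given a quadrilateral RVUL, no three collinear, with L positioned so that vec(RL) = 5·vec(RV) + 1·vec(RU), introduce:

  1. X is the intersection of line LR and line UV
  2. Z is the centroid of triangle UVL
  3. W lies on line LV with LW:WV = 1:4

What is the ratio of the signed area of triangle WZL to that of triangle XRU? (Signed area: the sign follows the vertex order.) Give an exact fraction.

Choose coordinates R = (0, 0), V = (1, 0), U = (0, 1), L = (5, 1).
1. X is the intersection of line LR and line UV ⇒ X = (5/6, 1/6)
2. Z is the centroid of triangle UVL ⇒ Z = (2, 2/3)
3. W lies on line LV with LW:WV = 1:4 ⇒ W = (21/5, 4/5)
2·[WZL] = -1/3, 2·[XRU] = -5/6
[WZL]:[XRU] = -1/3:-5/6 = 2/5

[WZL]:[XRU] = 2/5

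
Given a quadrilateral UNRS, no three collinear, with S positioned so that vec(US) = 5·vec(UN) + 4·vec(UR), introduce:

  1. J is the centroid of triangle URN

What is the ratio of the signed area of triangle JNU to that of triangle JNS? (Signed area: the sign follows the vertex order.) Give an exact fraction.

[JNU]:[JNS] = -1/12

Choose coordinates U = (0, 0), N = (1, 0), R = (0, 1), S = (5, 4).
1. J is the centroid of triangle URN ⇒ J = (1/3, 1/3)
2·[JNU] = -1/3, 2·[JNS] = 4
[JNU]:[JNS] = -1/3:4 = -1/12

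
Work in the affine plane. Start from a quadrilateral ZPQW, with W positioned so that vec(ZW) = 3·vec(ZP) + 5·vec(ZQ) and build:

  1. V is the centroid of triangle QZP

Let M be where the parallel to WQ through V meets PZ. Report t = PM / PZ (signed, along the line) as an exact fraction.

t = 11/12

Choose coordinates Z = (0, 0), P = (1, 0), Q = (0, 1), W = (3, 5).
1. V is the centroid of triangle QZP ⇒ V = (1/3, 1/3)
through V parallel to WQ: direction (-3, -4); meets PZ at M = (1/12, 0)
M = P + t·(Z−P) with t = 11/12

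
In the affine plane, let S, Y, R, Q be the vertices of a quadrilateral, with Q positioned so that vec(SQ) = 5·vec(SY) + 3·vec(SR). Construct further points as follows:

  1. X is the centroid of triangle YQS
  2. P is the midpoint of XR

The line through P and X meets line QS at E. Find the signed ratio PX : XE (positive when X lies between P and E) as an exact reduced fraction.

PX:XE = -3

Work in coordinates with S = (0, 0), Y = (1, 0), R = (0, 1), Q = (5, 3).
1. X is the centroid of triangle YQS ⇒ X = (2, 1)
2. P is the midpoint of XR ⇒ P = (1, 1)
line PX meets QS at E = (5/3, 1)
X = P + t·(E−P) with t = 3/2, so PX:XE = 3/2:-1/2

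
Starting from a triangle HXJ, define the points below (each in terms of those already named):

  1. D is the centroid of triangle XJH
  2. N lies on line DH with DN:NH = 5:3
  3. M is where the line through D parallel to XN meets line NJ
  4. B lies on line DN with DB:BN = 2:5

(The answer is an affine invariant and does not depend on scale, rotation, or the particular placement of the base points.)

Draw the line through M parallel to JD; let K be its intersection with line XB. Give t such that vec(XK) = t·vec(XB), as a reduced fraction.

Choose coordinates H = (0, 0), X = (1, 0), J = (0, 1).
1. D is the centroid of triangle XJH ⇒ D = (1/3, 1/3)
2. N lies on line DH with DN:NH = 5:3 ⇒ N = (1/8, 1/8)
3. M is where the line through D parallel to XN meets line NJ ⇒ M = (13/144, 53/144)
4. B lies on line DN with DB:BN = 2:5 ⇒ B = (23/84, 23/84)
through M parallel to JD: direction (1/3, -2/3); meets XB at K = (137/1296, 437/1296)
K = X + t·(B−X) with t = 133/108

t = 133/108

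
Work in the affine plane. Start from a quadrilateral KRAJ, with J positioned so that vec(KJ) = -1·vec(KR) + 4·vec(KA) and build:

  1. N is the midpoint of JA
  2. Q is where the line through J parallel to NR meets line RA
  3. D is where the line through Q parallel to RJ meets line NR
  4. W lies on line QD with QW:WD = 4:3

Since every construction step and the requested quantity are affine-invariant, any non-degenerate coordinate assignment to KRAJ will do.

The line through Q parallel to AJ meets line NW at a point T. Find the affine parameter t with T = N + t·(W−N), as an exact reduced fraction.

t = 7/9

Work in coordinates with K = (0, 0), R = (1, 0), A = (0, 1), J = (-1, 4).
1. N is the midpoint of JA ⇒ N = (-1/2, 5/2)
2. Q is where the line through J parallel to NR meets line RA ⇒ Q = (2, -1)
3. D is where the line through Q parallel to RJ meets line NR ⇒ D = (4, -5)
4. W lies on line QD with QW:WD = 4:3 ⇒ W = (22/7, -23/7)
through Q parallel to AJ: direction (-1, 3); meets NW at T = (7/3, -2)
T = N + t·(W−N) with t = 7/9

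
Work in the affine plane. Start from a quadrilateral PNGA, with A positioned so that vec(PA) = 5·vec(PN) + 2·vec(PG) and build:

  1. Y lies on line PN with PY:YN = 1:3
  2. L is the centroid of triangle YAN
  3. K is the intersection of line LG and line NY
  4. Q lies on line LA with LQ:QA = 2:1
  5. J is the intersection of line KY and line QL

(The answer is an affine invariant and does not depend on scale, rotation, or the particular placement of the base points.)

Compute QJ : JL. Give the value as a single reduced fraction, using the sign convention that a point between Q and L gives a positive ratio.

QJ:JL = -7/3

Assign P = (0, 0), N = (1, 0), G = (0, 1), A = (5, 2) — the answer is frame-independent, so this choice is without loss of generality.
1. Y lies on line PN with PY:YN = 1:3 ⇒ Y = (1/4, 0)
2. L is the centroid of triangle YAN ⇒ L = (25/12, 2/3)
3. K is the intersection of line LG and line NY ⇒ K = (25/4, 0)
4. Q lies on line LA with LQ:QA = 2:1 ⇒ Q = (145/36, 14/9)
5. J is the intersection of line KY and line QL ⇒ J = (5/8, 0)
J = Q + t·(L−Q) with t = 7/4, so QJ:JL = t:(1−t) = 7/4:-3/4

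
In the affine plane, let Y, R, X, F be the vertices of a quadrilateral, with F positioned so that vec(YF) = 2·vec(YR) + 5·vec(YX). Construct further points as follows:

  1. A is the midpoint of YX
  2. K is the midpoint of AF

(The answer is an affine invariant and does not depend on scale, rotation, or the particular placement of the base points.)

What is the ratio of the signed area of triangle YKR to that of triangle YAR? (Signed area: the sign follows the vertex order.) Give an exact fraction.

[YKR]:[YAR] = 11/2

Choose coordinates Y = (0, 0), R = (1, 0), X = (0, 1), F = (2, 5).
1. A is the midpoint of YX ⇒ A = (0, 1/2)
2. K is the midpoint of AF ⇒ K = (1, 11/4)
2·[YKR] = -11/4, 2·[YAR] = -1/2
[YKR]:[YAR] = -11/4:-1/2 = 11/2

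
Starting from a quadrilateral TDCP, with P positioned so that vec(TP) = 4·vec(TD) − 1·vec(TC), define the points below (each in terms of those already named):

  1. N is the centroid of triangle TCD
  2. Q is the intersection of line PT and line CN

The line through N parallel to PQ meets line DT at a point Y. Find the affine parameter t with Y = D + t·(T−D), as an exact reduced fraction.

t = -2/3

Set T = (0, 0), D = (1, 0), C = (0, 1), P = (4, -1); any affine frame gives the same invariant.
1. N is the centroid of triangle TCD ⇒ N = (1/3, 1/3)
2. Q is the intersection of line PT and line CN ⇒ Q = (4/7, -1/7)
through N parallel to PQ: direction (-24/7, 6/7); meets DT at Y = (5/3, 0)
Y = D + t·(T−D) with t = -2/3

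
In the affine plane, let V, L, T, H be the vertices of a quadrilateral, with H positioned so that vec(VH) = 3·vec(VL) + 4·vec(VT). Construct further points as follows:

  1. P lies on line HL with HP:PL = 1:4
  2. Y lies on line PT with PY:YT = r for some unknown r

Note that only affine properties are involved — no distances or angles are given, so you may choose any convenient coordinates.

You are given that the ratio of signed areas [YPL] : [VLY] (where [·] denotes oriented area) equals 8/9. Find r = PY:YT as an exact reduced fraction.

Work in coordinates with V = (0, 0), L = (1, 0), T = (0, 1), H = (3, 4).
1. P lies on line HL with HP:PL = 1:4 ⇒ P = (13/5, 16/5)
2. With PY:YT = r, write λ = r/(r+1) so Y = P + λ·(T−P); Y is affine-linear in λ
Every point depending on Y is an affine combination of Y and λ-independent points, so each such coordinate is linear in λ; the λ² term in each signed area is a multiple of (T−P)×(T−P) = 0, so 2·[YPL] and 2·[VLY] are each linear in λ. Evaluating at λ=0 and λ=1:
  2·[YPL] = -24/5·λ,   2·[VLY] = -11/5·λ + 16/5
So [YPL]:[VLY] = (-24/5·λ) / (-11/5·λ + 16/5). Setting this equal to 8/9:
  -24/5·λ = 8/9·(-11/5·λ + 16/5)  ⇒  λ = -1
Then r = λ/(1−λ) = (-1)/(2) = -1/2. Check: with r = -1/2, Y = (26/5, 27/5) and [YPL]:[VLY] = 8/9 as required.

r = -1/2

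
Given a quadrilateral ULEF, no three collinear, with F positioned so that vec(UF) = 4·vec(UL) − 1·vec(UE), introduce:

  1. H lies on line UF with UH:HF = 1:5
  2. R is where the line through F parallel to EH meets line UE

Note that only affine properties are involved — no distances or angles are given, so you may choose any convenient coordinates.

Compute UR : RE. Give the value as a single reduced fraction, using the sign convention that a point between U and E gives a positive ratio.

Work in coordinates with U = (0, 0), L = (1, 0), E = (0, 1), F = (4, -1).
1. H lies on line UF with UH:HF = 1:5 ⇒ H = (2/3, -1/6)
2. R is where the line through F parallel to EH meets line UE ⇒ R = (0, 6)
R = U + t·(E−U) with t = 6, so UR:RE = t:(1−t) = 6:-5

UR:RE = -6/5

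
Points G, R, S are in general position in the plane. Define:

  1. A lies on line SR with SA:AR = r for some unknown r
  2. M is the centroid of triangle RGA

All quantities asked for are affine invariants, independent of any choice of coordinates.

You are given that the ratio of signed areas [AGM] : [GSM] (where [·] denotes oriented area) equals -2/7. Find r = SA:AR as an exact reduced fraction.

r = 5/4

Choose coordinates G = (0, 0), R = (1, 0), S = (0, 1).
1. With SA:AR = r, write λ = r/(r+1) so A = S + λ·(R−S); A is affine-linear in λ
2. M is the centroid of triangle RGA ⇒ M is an affine combination of earlier points and hence also affine-linear in λ
Every point depending on A is an affine combination of A and λ-independent points, so each such coordinate is linear in λ; the λ² term in each signed area is a multiple of (R−S)×(R−S) = 0, so 2·[AGM] and 2·[GSM] are each linear in λ. Evaluating at λ=0 and λ=1:
  2·[AGM] = -1/3·λ + 1/3,   2·[GSM] = -1/3·λ − 1/3
So [AGM]:[GSM] = (-1/3·λ + 1/3) / (-1/3·λ − 1/3). Setting this equal to -2/7:
  -1/3·λ + 1/3 = -2/7·(-1/3·λ − 1/3)  ⇒  λ = 5/9
Then r = λ/(1−λ) = (5/9)/(4/9) = 5/4. Check: with r = 5/4, A = (5/9, 4/9) and [AGM]:[GSM] = -2/7 as required.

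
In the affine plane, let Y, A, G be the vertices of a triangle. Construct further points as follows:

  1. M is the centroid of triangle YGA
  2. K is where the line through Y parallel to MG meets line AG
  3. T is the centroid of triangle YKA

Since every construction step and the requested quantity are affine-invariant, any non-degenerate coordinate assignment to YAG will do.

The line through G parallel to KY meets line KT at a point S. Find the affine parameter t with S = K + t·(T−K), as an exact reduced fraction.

t = 3/2

Choose coordinates Y = (0, 0), A = (1, 0), G = (0, 1).
1. M is the centroid of triangle YGA ⇒ M = (1/3, 1/3)
2. K is where the line through Y parallel to MG meets line AG ⇒ K = (-1, 2)
3. T is the centroid of triangle YKA ⇒ T = (0, 2/3)
through G parallel to KY: direction (1, -2); meets KT at S = (1/2, 0)
S = K + t·(T−K) with t = 3/2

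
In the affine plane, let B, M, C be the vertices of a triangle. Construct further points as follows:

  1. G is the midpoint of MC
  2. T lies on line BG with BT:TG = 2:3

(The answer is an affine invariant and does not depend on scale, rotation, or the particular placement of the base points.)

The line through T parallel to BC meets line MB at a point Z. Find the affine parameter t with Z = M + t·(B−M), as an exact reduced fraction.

Assign B = (0, 0), M = (1, 0), C = (0, 1) — the answer is frame-independent, so this choice is without loss of generality.
1. G is the midpoint of MC ⇒ G = (1/2, 1/2)
2. T lies on line BG with BT:TG = 2:3 ⇒ T = (1/5, 1/5)
through T parallel to BC: direction (0, 1); meets MB at Z = (1/5, 0)
Z = M + t·(B−M) with t = 4/5

t = 4/5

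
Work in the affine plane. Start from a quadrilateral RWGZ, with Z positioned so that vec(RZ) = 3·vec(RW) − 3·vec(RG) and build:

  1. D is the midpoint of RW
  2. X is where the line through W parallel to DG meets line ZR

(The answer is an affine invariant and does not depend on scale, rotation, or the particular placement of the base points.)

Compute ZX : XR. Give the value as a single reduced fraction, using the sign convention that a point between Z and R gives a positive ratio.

ZX:XR = 1/2

Work in coordinates with R = (0, 0), W = (1, 0), G = (0, 1), Z = (3, -3).
1. D is the midpoint of RW ⇒ D = (1/2, 0)
2. X is where the line through W parallel to DG meets line ZR ⇒ X = (2, -2)
X = Z + t·(R−Z) with t = 1/3, so ZX:XR = t:(1−t) = 1/3:2/3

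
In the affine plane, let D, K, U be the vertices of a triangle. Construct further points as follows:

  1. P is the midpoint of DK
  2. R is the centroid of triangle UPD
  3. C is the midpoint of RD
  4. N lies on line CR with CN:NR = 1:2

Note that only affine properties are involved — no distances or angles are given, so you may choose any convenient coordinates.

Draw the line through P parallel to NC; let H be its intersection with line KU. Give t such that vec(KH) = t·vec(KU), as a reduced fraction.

t = 1/3

Choose coordinates D = (0, 0), K = (1, 0), U = (0, 1).
1. P is the midpoint of DK ⇒ P = (1/2, 0)
2. R is the centroid of triangle UPD ⇒ R = (1/6, 1/3)
3. C is the midpoint of RD ⇒ C = (1/12, 1/6)
4. N lies on line CR with CN:NR = 1:2 ⇒ N = (1/9, 2/9)
through P parallel to NC: direction (-1/36, -1/18); meets KU at H = (2/3, 1/3)
H = K + t·(U−K) with t = 1/3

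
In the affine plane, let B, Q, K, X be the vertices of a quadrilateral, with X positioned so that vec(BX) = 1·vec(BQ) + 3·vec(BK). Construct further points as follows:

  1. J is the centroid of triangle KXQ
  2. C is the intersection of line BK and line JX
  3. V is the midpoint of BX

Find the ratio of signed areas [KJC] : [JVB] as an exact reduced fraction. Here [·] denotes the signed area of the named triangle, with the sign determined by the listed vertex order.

[KJC]:[JVB] = -6

Work in coordinates with B = (0, 0), Q = (1, 0), K = (0, 1), X = (1, 3).
1. J is the centroid of triangle KXQ ⇒ J = (2/3, 4/3)
2. C is the intersection of line BK and line JX ⇒ C = (0, -2)
3. V is the midpoint of BX ⇒ V = (1/2, 3/2)
2·[KJC] = -2, 2·[JVB] = 1/3
[KJC]:[JVB] = -2:1/3 = -6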